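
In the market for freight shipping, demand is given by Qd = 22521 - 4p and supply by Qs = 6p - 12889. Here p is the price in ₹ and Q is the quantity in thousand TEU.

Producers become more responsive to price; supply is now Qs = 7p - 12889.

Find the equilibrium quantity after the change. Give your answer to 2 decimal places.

9644.64

Solve the original market: 22521 - 4p = 6p - 12889, hence p = 3541 and Q = 8357.
The shock moves the curves to Qd = 22521 - 4p and Qs = 7p - 12889.
Equate the new curves: 22521 - 4p = 7p - 12889, giving 35410 = 11p, p = 35410/11 ≈ 3219.0909, Q = 106091/11 ≈ 9644.6364.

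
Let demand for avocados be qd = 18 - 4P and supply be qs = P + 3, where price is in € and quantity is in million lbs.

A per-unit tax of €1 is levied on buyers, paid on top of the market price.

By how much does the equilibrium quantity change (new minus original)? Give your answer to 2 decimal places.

-0.80

Initially, 18 - 4P = P + 3, so 15 = 5P and P = 3, q = 6.
Since buyers pay the price plus the tax, the effective demand curve becomes qd = 14 - 4P.
Equate the new curves: 14 - 4P = P + 3, giving 11 = 5P, P = 2.2, q = 5.2.
Δq = 5.2 − 6 = -0.80.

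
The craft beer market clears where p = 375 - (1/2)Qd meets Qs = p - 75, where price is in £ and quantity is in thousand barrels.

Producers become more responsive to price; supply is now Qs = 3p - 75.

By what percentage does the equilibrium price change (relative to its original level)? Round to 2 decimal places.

-40.00

Initially, 750 - 2p = p - 75, so 825 = 3p and p = 275, Q = 200.
After the shift, demand is Qd = 750 - 2p and supply is Qs = 3p - 75.
New equilibrium: 750 - 2p = 3p - 75 ⇒ 825 = 5p ⇒ p = 165, Q = 420.
%Δp = (165 − 275) / 275 × 100 = -40.00%.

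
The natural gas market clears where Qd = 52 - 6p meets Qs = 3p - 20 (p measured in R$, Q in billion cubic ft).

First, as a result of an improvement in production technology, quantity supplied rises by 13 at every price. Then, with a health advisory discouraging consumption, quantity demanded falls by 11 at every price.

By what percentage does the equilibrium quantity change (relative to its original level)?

+125

Before the shock: 52 - 6p = 3p - 20 ⇒ 72 = 9p ⇒ p = 8, Q = 4.
After the shift, demand is Qd = 41 - 6p and supply is Qs = 3p - 7.
Equate the new curves: 41 - 6p = 3p - 7, giving 48 = 9p, p = 16/3 ≈ 5.3333, Q = 9.
%ΔQ = (9 − 4) / 4 × 100 = +125%.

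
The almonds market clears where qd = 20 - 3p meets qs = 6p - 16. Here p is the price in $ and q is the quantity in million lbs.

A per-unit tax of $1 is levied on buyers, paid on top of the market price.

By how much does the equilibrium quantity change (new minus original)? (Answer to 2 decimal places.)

Original equilibrium: 20 - 3p = 6p - 16 gives 36 = 9p, so p = 4 and q = 8.
Since buyers pay the price plus the tax, the effective demand curve becomes qd = 17 - 3p.
Setting them equal: 17 - 3p = 6p - 16 → 33 = 9p, so p = 11/3 ≈ 3.6667 and q = 6.
Δq = 6 − 8 = -2.00.

-2.00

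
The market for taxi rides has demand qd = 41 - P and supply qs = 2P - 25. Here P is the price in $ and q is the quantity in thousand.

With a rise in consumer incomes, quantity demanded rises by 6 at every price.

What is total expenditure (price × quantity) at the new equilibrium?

552

Before the shock: 41 - P = 2P - 25 ⇒ 66 = 3P ⇒ P = 22, q = 19.
The shock moves the curves to qd = 47 - P and qs = 2P - 25.
Equate the new curves: 47 - P = 2P - 25, giving 72 = 3P, P = 24, q = 23.
New expenditure = 24 × 23 = 552.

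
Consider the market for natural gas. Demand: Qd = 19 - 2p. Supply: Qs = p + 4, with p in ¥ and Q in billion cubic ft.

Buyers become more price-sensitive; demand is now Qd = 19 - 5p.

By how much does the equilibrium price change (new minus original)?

Before the shock: 19 - 2p = p + 4 ⇒ 15 = 3p ⇒ p = 5, Q = 9.
With the change applied: demand Qd = 19 - 5p, supply Qs = p + 4.
New equilibrium: 19 - 5p = p + 4 ⇒ 15 = 6p ⇒ p = 2.5, Q = 6.5.
Δp = 2.5 − 5 = -2.5.

-2.5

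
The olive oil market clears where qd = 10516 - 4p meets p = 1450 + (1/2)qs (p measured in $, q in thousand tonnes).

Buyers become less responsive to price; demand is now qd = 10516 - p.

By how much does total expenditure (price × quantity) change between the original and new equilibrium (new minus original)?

Solve the original market: 10516 - 4p = 2p - 2900, hence p = 2236 and q = 1572.
With the change applied: demand qd = 10516 - p, supply qs = 2p - 2900.
Clearing the new market: 10516 - p = 2p - 2900, so p = 4472 and q = 6044.
Expenditure moves from 2236×1572 = 3514992 to 4472×6044 = 27028768; change = +23513776.

+23513776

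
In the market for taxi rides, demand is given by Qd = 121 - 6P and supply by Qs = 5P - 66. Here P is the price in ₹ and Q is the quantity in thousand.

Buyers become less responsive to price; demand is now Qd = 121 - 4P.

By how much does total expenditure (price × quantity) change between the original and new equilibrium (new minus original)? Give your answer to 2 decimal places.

Solve the original market: 121 - 6P = 5P - 66, hence P = 17 and Q = 19.
The shock moves the curves to Qd = 121 - 4P and Qs = 5P - 66.
Setting them equal: 121 - 4P = 5P - 66 → 187 = 9P, so P = 187/9 ≈ 20.7778 and Q = 341/9 ≈ 37.8889.
Expenditure moves from 17×19 = 323 to 20.7778×37.8889 = 787.2469; change = +464.25.

+464.25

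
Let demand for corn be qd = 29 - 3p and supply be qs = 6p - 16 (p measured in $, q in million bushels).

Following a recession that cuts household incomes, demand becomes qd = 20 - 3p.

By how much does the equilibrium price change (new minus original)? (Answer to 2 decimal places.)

Solve the original market: 29 - 3p = 6p - 16, hence p = 5 and q = 14.
With the change applied: demand qd = 20 - 3p, supply qs = 6p - 16.
Equate the new curves: 20 - 3p = 6p - 16, giving 36 = 9p, p = 4, q = 8.
Δp = 4 − 5 = -1.00.

-1.00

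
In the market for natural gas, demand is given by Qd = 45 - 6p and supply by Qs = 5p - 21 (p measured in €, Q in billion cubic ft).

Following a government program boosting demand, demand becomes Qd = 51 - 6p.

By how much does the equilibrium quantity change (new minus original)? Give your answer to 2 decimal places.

+2.73

Before the shock: 45 - 6p = 5p - 21 ⇒ 66 = 11p ⇒ p = 6, Q = 9.
After the shift, demand is Qd = 51 - 6p and supply is Qs = 5p - 21.
Equate the new curves: 51 - 6p = 5p - 21, giving 72 = 11p, p = 72/11 ≈ 6.5455, Q = 129/11 ≈ 11.7273.
ΔQ = 11.7273 − 9 = +2.73.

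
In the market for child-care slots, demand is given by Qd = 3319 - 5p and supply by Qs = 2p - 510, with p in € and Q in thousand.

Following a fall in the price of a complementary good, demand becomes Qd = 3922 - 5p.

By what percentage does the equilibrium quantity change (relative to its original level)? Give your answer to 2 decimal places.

Before the shock: 3319 - 5p = 2p - 510 ⇒ 3829 = 7p ⇒ p = 547, Q = 584.
With the change applied: demand Qd = 3922 - 5p, supply Qs = 2p - 510.
New equilibrium: 3922 - 5p = 2p - 510 ⇒ 4432 = 7p ⇒ p = 4432/7 ≈ 633.1429, Q = 5294/7 ≈ 756.2857.
%ΔQ = (756.2857 − 584) / 584 × 100 = +29.50%.

+29.50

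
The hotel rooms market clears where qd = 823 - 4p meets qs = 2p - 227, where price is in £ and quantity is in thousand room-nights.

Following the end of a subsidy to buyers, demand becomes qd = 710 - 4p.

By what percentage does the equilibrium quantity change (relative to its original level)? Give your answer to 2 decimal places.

Before the shock: 823 - 4p = 2p - 227 ⇒ 1050 = 6p ⇒ p = 175, q = 123.
With the change applied: demand qd = 710 - 4p, supply qs = 2p - 227.
Clearing the new market: 710 - 4p = 2p - 227, so p = 937/6 ≈ 156.1667 and q = 256/3 ≈ 85.3333.
%Δq = (85.3333 − 123) / 123 × 100 = -30.62%.

-30.62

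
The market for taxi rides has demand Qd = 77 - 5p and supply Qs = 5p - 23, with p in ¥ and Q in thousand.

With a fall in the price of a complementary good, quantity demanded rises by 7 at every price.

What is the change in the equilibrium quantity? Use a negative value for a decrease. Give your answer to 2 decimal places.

Before the shock: 77 - 5p = 5p - 23 ⇒ 100 = 10p ⇒ p = 10, Q = 27.
The new curves are Qd = 84 - 5p (demand) and Qs = 5p - 23 (supply).
New equilibrium: 84 - 5p = 5p - 23 ⇒ 107 = 10p ⇒ p = 10.7, Q = 30.5.
ΔQ = 30.5 − 27 = +3.50.

+3.50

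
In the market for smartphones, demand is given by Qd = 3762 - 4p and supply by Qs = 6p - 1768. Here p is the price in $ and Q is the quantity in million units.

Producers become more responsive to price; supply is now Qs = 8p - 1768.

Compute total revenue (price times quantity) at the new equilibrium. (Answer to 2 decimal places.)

884185.56

Original equilibrium: 3762 - 4p = 6p - 1768 gives 5530 = 10p, so p = 553 and Q = 1550.
With the change applied: demand Qd = 3762 - 4p, supply Qs = 8p - 1768.
Equate the new curves: 3762 - 4p = 8p - 1768, giving 5530 = 12p, p = 2765/6 ≈ 460.8333, Q = 5756/3 ≈ 1918.6667.
New expenditure = 460.8333 × 1918.6667 = 884185.56.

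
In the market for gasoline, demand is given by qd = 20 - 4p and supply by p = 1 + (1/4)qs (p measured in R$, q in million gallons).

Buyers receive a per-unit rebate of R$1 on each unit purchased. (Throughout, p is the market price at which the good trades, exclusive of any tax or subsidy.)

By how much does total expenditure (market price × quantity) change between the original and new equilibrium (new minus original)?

+11

Before the shock: 20 - 4p = 4p - 4 ⇒ 24 = 8p ⇒ p = 3, q = 8.
Since buyers' out-of-pocket price is the market price minus the rebate, the effective demand curve becomes qd = 24 - 4p.
Equate the new curves: 24 - 4p = 4p - 4, giving 28 = 8p, p = 3.5, q = 10.
Expenditure moves from 3×8 = 24 to 3.5×10 = 35; change = +11.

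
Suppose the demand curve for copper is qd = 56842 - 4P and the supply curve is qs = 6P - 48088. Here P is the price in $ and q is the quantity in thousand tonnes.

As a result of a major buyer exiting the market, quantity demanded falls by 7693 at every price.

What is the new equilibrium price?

Solve the original market: 56842 - 4P = 6P - 48088, hence P = 10493 and q = 14870.
After the shift, demand is qd = 49149 - 4P and supply is qs = 6P - 48088.
Setting them equal: 49149 - 4P = 6P - 48088 → 97237 = 10P, so P = 9723.7 and q = 10254.2.

9723.7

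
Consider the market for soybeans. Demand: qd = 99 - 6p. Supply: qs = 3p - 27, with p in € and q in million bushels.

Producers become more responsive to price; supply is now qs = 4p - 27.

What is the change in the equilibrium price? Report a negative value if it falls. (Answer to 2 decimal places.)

-1.40

Original equilibrium: 99 - 6p = 3p - 27 gives 126 = 9p, so p = 14 and q = 15.
After the shift, demand is qd = 99 - 6p and supply is qs = 4p - 27.
Setting them equal: 99 - 6p = 4p - 27 → 126 = 10p, so p = 12.6 and q = 23.4.
Δp = 12.6 − 14 = -1.40.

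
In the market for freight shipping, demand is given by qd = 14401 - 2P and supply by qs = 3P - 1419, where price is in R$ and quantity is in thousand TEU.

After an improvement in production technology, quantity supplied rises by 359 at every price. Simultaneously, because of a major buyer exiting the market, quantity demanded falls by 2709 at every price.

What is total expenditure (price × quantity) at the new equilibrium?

Before the shock: 14401 - 2P = 3P - 1419 ⇒ 15820 = 5P ⇒ P = 3164, q = 8073.
The shock moves the curves to qd = 11692 - 2P and qs = 3P - 1060.
Clearing the new market: 11692 - 2P = 3P - 1060, so P = 2550.4 and q = 6591.2.
New expenditure = 2550.4 × 6591.2 = 16810196.48.

16810196.48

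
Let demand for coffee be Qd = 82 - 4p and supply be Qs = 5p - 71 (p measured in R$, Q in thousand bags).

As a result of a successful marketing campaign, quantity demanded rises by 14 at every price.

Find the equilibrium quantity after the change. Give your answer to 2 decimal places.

21.78

Original equilibrium: 82 - 4p = 5p - 71 gives 153 = 9p, so p = 17 and Q = 14.
The new curves are Qd = 96 - 4p (demand) and Qs = 5p - 71 (supply).
Equate the new curves: 96 - 4p = 5p - 71, giving 167 = 9p, p = 167/9 ≈ 18.5556, Q = 196/9 ≈ 21.7778.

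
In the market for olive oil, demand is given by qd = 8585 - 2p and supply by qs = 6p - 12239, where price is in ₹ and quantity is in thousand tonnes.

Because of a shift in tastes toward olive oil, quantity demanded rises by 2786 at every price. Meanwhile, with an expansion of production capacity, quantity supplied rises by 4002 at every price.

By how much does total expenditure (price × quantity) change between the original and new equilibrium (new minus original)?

+7059982

Before the shock: 8585 - 2p = 6p - 12239 ⇒ 20824 = 8p ⇒ p = 2603, q = 3379.
After the shift, demand is qd = 11371 - 2p and supply is qs = 6p - 8237.
Clearing the new market: 11371 - 2p = 6p - 8237, so p = 2451 and q = 6469.
Expenditure moves from 2603×3379 = 8795537 to 2451×6469 = 15855519; change = +7059982.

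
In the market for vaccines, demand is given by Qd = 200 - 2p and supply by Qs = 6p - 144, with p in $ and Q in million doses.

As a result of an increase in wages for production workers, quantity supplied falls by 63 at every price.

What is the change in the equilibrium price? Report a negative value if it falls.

+7.875

Original equilibrium: 200 - 2p = 6p - 144 gives 344 = 8p, so p = 43 and Q = 114.
With the change applied: demand Qd = 200 - 2p, supply Qs = 6p - 207.
Equate the new curves: 200 - 2p = 6p - 207, giving 407 = 8p, p = 50.875, Q = 98.25.
Δp = 50.875 − 43 = +7.875.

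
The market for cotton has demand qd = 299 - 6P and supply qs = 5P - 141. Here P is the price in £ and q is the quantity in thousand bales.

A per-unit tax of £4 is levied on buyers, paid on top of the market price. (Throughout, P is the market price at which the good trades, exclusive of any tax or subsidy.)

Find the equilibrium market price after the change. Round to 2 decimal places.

37.82

Initially, 299 - 6P = 5P - 141, so 440 = 11P and P = 40, q = 59.
Since buyers pay the price plus the tax, the effective demand curve becomes qd = 275 - 6P.
Setting them equal: 275 - 6P = 5P - 141 → 416 = 11P, so P = 416/11 ≈ 37.8182 and q = 529/11 ≈ 48.0909.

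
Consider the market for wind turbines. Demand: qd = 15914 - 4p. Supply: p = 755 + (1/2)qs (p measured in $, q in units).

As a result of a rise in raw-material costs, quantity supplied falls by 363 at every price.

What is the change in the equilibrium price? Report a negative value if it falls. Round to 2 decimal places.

Original equilibrium: 15914 - 4p = 2p - 1510 gives 17424 = 6p, so p = 2904 and q = 4298.
The new curves are qd = 15914 - 4p (demand) and qs = 2p - 1873 (supply).
Setting them equal: 15914 - 4p = 2p - 1873 → 17787 = 6p, so p = 2964.5 and q = 4056.
Δp = 2964.5 − 2904 = +60.50.

+60.50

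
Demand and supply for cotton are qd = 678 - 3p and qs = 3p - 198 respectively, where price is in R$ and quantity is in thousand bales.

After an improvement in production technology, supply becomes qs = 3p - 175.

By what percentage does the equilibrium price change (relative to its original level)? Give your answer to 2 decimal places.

Before the shock: 678 - 3p = 3p - 198 ⇒ 876 = 6p ⇒ p = 146, q = 240.
The new curves are qd = 678 - 3p (demand) and qs = 3p - 175 (supply).
Equate the new curves: 678 - 3p = 3p - 175, giving 853 = 6p, p = 853/6 ≈ 142.1667, q = 251.5.
%Δp = (142.1667 − 146) / 146 × 100 = -2.63%.

-2.63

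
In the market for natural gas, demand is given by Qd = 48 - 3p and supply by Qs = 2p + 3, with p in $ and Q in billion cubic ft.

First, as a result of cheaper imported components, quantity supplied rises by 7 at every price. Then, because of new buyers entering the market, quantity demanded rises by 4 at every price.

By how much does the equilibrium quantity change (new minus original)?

Initially, 48 - 3p = 2p + 3, so 45 = 5p and p = 9, Q = 21.
With the change applied: demand Qd = 52 - 3p, supply Qs = 2p + 10.
Setting them equal: 52 - 3p = 2p + 10 → 42 = 5p, so p = 8.4 and Q = 26.8.
ΔQ = 26.8 − 21 = +5.8.

+5.8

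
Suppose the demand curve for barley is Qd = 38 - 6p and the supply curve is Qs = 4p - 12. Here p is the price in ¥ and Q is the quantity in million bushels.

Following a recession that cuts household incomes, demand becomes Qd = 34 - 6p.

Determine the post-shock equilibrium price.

Before the shock: 38 - 6p = 4p - 12 ⇒ 50 = 10p ⇒ p = 5, Q = 8.
The shock moves the curves to Qd = 34 - 6p and Qs = 4p - 12.
Setting them equal: 34 - 6p = 4p - 12 → 46 = 10p, so p = 4.6 and Q = 6.4.

4.6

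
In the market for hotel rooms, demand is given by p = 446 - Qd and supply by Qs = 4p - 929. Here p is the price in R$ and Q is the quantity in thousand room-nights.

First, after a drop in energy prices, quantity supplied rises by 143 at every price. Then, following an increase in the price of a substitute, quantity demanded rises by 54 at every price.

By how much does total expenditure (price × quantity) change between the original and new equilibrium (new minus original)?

Initially, 446 - p = 4p - 929, so 1375 = 5p and p = 275, Q = 171.
After the shift, demand is Qd = 500 - p and supply is Qs = 4p - 786.
Clearing the new market: 500 - p = 4p - 786, so p = 257.2 and Q = 242.8.
Expenditure moves from 275×171 = 47025 to 257.2×242.8 = 62448.16; change = +15423.16.

+15423.16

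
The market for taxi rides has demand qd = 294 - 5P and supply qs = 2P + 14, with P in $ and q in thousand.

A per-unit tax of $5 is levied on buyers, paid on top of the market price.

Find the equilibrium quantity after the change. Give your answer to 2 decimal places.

86.86

Initially, 294 - 5P = 2P + 14, so 280 = 7P and P = 40, q = 94.
Since buyers pay the price plus the tax, the effective demand curve becomes qd = 269 - 5P.
Clearing the new market: 269 - 5P = 2P + 14, so P = 255/7 ≈ 36.4286 and q = 608/7 ≈ 86.8571.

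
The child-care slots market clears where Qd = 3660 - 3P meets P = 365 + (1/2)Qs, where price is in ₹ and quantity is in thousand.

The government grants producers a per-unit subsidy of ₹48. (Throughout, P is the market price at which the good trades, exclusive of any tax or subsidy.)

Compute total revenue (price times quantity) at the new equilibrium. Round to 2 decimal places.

930595.68

Initially, 3660 - 3P = 2P - 730, so 4390 = 5P and P = 878, Q = 1026.
Since sellers receive the price plus the subsidy, the effective supply curve becomes Qs = 2P - 634.
Equate the new curves: 3660 - 3P = 2P - 634, giving 4294 = 5P, P = 858.8, Q = 1083.6.
New expenditure = 858.8 × 1083.6 = 930595.68.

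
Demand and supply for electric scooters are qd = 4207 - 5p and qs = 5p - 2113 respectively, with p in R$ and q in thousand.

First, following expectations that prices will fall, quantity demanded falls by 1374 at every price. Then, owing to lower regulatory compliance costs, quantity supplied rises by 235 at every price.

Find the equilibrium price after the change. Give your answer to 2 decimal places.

471.10

Solve the original market: 4207 - 5p = 5p - 2113, hence p = 632 and q = 1047.
With the change applied: demand qd = 2833 - 5p, supply qs = 5p - 1878.
Equate the new curves: 2833 - 5p = 5p - 1878, giving 4711 = 10p, p = 471.1, q = 477.5.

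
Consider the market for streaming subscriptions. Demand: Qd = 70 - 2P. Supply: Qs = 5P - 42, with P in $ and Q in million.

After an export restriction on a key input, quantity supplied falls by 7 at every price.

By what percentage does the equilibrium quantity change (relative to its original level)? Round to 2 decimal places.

Initially, 70 - 2P = 5P - 42, so 112 = 7P and P = 16, Q = 38.
The shock moves the curves to Qd = 70 - 2P and Qs = 5P - 49.
Setting them equal: 70 - 2P = 5P - 49 → 119 = 7P, so P = 17 and Q = 36.
%ΔQ = (36 − 38) / 38 × 100 = -5.26%.

-5.26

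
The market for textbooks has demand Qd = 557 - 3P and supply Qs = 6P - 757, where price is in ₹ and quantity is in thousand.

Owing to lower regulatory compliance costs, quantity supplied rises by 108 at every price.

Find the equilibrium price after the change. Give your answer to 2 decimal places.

Initially, 557 - 3P = 6P - 757, so 1314 = 9P and P = 146, Q = 119.
The new curves are Qd = 557 - 3P (demand) and Qs = 6P - 649 (supply).
Clearing the new market: 557 - 3P = 6P - 649, so P = 134 and Q = 155.

134.00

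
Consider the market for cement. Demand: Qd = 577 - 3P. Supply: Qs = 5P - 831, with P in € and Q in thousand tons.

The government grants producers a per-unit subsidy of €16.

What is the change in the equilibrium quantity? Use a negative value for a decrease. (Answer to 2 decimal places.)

Solve the original market: 577 - 3P = 5P - 831, hence P = 176 and Q = 49.
Since sellers receive the price plus the subsidy, the effective supply curve becomes Qs = 5P - 751.
New equilibrium: 577 - 3P = 5P - 751 ⇒ 1328 = 8P ⇒ P = 166, Q = 79.
ΔQ = 79 − 49 = +30.00.

+30.00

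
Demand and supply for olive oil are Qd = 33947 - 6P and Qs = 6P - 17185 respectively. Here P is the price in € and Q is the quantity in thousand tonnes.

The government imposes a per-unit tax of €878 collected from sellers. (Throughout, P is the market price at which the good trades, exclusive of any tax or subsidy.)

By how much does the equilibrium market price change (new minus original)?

Original equilibrium: 33947 - 6P = 6P - 17185 gives 51132 = 12P, so P = 4261 and Q = 8381.
Since sellers keep the price net of the tax, the effective supply curve becomes Qs = 6P - 22453.
Equate the new curves: 33947 - 6P = 6P - 22453, giving 56400 = 12P, P = 4700, Q = 5747.
ΔP = 4700 − 4261 = +439.

+439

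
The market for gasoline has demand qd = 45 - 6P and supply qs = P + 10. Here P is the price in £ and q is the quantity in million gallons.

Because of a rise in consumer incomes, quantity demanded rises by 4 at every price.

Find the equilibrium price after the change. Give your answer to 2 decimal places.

Solve the original market: 45 - 6P = P + 10, hence P = 5 and q = 15.
After the shift, demand is qd = 49 - 6P and supply is qs = P + 10.
Clearing the new market: 49 - 6P = P + 10, so P = 39/7 ≈ 5.5714 and q = 109/7 ≈ 15.5714.

5.57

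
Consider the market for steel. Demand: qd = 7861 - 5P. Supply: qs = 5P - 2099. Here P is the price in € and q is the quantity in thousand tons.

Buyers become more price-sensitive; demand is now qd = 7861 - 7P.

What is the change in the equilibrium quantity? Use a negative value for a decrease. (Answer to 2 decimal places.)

-830.00

Solve the original market: 7861 - 5P = 5P - 2099, hence P = 996 and q = 2881.
The new curves are qd = 7861 - 7P (demand) and qs = 5P - 2099 (supply).
Clearing the new market: 7861 - 7P = 5P - 2099, so P = 830 and q = 2051.
Δq = 2051 − 2881 = -830.00.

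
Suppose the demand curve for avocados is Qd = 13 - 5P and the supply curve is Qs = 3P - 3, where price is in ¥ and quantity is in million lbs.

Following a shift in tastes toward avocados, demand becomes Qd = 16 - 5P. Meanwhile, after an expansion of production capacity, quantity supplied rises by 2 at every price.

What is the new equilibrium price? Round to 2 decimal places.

Before the shock: 13 - 5P = 3P - 3 ⇒ 16 = 8P ⇒ P = 2, Q = 3.
The shock moves the curves to Qd = 16 - 5P and Qs = 3P - 1.
Clearing the new market: 16 - 5P = 3P - 1, so P = 2.125 and Q = 5.375.

2.13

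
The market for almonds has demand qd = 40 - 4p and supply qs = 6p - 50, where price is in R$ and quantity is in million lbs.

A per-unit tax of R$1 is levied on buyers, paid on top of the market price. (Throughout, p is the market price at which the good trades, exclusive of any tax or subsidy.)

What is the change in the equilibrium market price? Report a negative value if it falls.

Original equilibrium: 40 - 4p = 6p - 50 gives 90 = 10p, so p = 9 and q = 4.
Since buyers pay the price plus the tax, the effective demand curve becomes qd = 36 - 4p.
Clearing the new market: 36 - 4p = 6p - 50, so p = 8.6 and q = 1.6.
Δp = 8.6 − 9 = -0.4.

-0.4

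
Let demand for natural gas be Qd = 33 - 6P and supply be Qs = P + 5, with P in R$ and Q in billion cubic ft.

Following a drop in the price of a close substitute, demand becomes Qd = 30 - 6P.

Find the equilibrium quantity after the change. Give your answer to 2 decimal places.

Before the shock: 33 - 6P = P + 5 ⇒ 28 = 7P ⇒ P = 4, Q = 9.
With the change applied: demand Qd = 30 - 6P, supply Qs = P + 5.
Clearing the new market: 30 - 6P = P + 5, so P = 25/7 ≈ 3.5714 and Q = 60/7 ≈ 8.5714.

8.57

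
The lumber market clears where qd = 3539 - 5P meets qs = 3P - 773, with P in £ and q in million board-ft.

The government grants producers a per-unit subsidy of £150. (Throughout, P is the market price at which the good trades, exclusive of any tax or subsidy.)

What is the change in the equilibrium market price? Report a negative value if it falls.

Solve the original market: 3539 - 5P = 3P - 773, hence P = 539 and q = 844.
Since sellers receive the price plus the subsidy, the effective supply curve becomes qs = 3P - 323.
New equilibrium: 3539 - 5P = 3P - 323 ⇒ 3862 = 8P ⇒ P = 482.75, q = 1125.25.
ΔP = 482.75 − 539 = -56.25.

-56.25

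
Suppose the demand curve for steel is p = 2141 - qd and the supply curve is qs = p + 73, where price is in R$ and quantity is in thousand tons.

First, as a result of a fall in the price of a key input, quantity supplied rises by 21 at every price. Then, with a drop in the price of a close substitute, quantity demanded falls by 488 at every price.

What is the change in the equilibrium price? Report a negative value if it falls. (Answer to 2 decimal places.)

Before the shock: 2141 - p = p + 73 ⇒ 2068 = 2p ⇒ p = 1034, q = 1107.
After the shift, demand is qd = 1653 - p and supply is qs = p + 94.
Equate the new curves: 1653 - p = p + 94, giving 1559 = 2p, p = 779.5, q = 873.5.
Δp = 779.5 − 1034 = -254.50.

-254.50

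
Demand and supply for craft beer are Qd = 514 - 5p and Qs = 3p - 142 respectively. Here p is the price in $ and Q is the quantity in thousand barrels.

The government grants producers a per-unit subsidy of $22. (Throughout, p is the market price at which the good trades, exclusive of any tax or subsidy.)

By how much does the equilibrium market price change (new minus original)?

-8.25

Solve the original market: 514 - 5p = 3p - 142, hence p = 82 and Q = 104.
Since sellers receive the price plus the subsidy, the effective supply curve becomes Qs = 3p - 76.
Setting them equal: 514 - 5p = 3p - 76 → 590 = 8p, so p = 73.75 and Q = 145.25.
Δp = 73.75 − 82 = -8.25.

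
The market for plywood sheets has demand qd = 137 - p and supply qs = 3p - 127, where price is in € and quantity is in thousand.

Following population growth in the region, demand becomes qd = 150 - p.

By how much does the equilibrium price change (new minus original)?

Initially, 137 - p = 3p - 127, so 264 = 4p and p = 66, q = 71.
After the shift, demand is qd = 150 - p and supply is qs = 3p - 127.
Clearing the new market: 150 - p = 3p - 127, so p = 69.25 and q = 80.75.
Δp = 69.25 − 66 = +3.25.

+3.25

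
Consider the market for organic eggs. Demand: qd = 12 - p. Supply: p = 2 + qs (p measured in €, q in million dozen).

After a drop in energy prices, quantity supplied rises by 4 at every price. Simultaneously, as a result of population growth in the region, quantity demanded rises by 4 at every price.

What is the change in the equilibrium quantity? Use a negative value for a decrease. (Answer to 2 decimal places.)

+4.00

Before the shock: 12 - p = p - 2 ⇒ 14 = 2p ⇒ p = 7, q = 5.
After the shift, demand is qd = 16 - p and supply is qs = p + 2.
Clearing the new market: 16 - p = p + 2, so p = 7 and q = 9.
Δq = 9 − 5 = +4.00.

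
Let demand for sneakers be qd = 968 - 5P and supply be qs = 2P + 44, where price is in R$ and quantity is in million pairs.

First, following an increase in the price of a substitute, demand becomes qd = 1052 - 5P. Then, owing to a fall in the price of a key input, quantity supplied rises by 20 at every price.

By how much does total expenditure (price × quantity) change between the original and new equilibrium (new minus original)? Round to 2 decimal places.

+8219.76

Initially, 968 - 5P = 2P + 44, so 924 = 7P and P = 132, q = 308.
With the change applied: demand qd = 1052 - 5P, supply qs = 2P + 64.
Clearing the new market: 1052 - 5P = 2P + 64, so P = 988/7 ≈ 141.1429 and q = 2424/7 ≈ 346.2857.
Expenditure moves from 132×308 = 40656 to 141.1429×346.2857 = 48875.7551; change = +8219.76.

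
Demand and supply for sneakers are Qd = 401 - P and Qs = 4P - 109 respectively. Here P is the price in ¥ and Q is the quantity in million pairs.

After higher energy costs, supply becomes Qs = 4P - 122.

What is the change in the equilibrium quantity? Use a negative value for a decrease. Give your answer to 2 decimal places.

Initially, 401 - P = 4P - 109, so 510 = 5P and P = 102, Q = 299.
After the shift, demand is Qd = 401 - P and supply is Qs = 4P - 122.
Equate the new curves: 401 - P = 4P - 122, giving 523 = 5P, P = 104.6, Q = 296.4.
ΔQ = 296.4 − 299 = -2.60.

-2.60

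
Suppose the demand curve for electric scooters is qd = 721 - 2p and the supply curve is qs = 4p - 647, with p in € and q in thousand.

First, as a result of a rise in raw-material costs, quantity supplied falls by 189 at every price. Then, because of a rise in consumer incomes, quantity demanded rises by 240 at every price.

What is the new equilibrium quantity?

Original equilibrium: 721 - 2p = 4p - 647 gives 1368 = 6p, so p = 228 and q = 265.
The new curves are qd = 961 - 2p (demand) and qs = 4p - 836 (supply).
Equate the new curves: 961 - 2p = 4p - 836, giving 1797 = 6p, p = 299.5, q = 362.

362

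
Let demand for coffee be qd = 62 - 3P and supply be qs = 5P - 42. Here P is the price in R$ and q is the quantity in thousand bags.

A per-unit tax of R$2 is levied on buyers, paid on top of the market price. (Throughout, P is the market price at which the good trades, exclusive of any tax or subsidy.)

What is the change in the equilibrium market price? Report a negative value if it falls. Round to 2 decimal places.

-0.75

Before the shock: 62 - 3P = 5P - 42 ⇒ 104 = 8P ⇒ P = 13, q = 23.
Since buyers pay the price plus the tax, the effective demand curve becomes qd = 56 - 3P.
Clearing the new market: 56 - 3P = 5P - 42, so P = 12.25 and q = 19.25.
ΔP = 12.25 − 13 = -0.75.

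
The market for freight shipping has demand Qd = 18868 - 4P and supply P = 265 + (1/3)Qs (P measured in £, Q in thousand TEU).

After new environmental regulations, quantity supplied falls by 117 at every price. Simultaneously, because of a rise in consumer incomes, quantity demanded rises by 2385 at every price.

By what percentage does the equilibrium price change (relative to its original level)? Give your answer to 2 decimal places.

Initially, 18868 - 4P = 3P - 795, so 19663 = 7P and P = 2809, Q = 7632.
After the shift, demand is Qd = 21253 - 4P and supply is Qs = 3P - 912.
Equate the new curves: 21253 - 4P = 3P - 912, giving 22165 = 7P, P = 22165/7 ≈ 3166.4286, Q = 60111/7 ≈ 8587.2857.
%ΔP = (3166.4286 − 2809) / 2809 × 100 = +12.72%.

+12.72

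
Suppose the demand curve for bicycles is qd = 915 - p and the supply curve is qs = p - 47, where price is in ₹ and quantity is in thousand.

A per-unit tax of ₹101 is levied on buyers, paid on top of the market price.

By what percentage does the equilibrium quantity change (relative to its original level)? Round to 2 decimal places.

-11.64

Before the shock: 915 - p = p - 47 ⇒ 962 = 2p ⇒ p = 481, q = 434.
Since buyers pay the price plus the tax, the effective demand curve becomes qd = 814 - p.
Setting them equal: 814 - p = p - 47 → 861 = 2p, so p = 430.5 and q = 383.5.
%Δq = (383.5 − 434) / 434 × 100 = -11.64%.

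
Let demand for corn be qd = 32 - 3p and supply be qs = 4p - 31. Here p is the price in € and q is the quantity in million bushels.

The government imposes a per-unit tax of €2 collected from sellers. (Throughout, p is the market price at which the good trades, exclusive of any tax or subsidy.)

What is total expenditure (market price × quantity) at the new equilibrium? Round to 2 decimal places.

Solve the original market: 32 - 3p = 4p - 31, hence p = 9 and q = 5.
Since sellers keep the price net of the tax, the effective supply curve becomes qs = 4p - 39.
New equilibrium: 32 - 3p = 4p - 39 ⇒ 71 = 7p ⇒ p = 71/7 ≈ 10.1429, q = 11/7 ≈ 1.5714.
New expenditure = 10.1429 × 1.5714 = 15.94.

15.94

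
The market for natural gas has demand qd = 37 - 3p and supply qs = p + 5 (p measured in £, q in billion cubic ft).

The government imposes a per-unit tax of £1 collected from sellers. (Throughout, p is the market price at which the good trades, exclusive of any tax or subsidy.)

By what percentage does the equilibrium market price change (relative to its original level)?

Before the shock: 37 - 3p = p + 5 ⇒ 32 = 4p ⇒ p = 8, q = 13.
Since sellers keep the price net of the tax, the effective supply curve becomes qs = p + 4.
Equate the new curves: 37 - 3p = p + 4, giving 33 = 4p, p = 8.25, q = 12.25.
%Δp = (8.25 − 8) / 8 × 100 = +3.125%.

+3.125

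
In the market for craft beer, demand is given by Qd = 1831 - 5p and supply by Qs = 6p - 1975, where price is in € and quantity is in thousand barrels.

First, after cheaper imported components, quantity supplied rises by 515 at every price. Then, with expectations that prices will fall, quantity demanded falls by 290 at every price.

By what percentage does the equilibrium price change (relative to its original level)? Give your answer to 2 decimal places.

Solve the original market: 1831 - 5p = 6p - 1975, hence p = 346 and Q = 101.
After the shift, demand is Qd = 1541 - 5p and supply is Qs = 6p - 1460.
Equate the new curves: 1541 - 5p = 6p - 1460, giving 3001 = 11p, p = 3001/11 ≈ 272.8182, Q = 1946/11 ≈ 176.9091.
%Δp = (272.8182 − 346) / 346 × 100 = -21.15%.

-21.15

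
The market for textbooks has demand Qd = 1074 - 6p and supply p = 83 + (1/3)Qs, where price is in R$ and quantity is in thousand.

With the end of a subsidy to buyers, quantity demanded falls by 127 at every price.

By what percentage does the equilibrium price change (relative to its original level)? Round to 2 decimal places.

Original equilibrium: 1074 - 6p = 3p - 249 gives 1323 = 9p, so p = 147 and Q = 192.
The new curves are Qd = 947 - 6p (demand) and Qs = 3p - 249 (supply).
New equilibrium: 947 - 6p = 3p - 249 ⇒ 1196 = 9p ⇒ p = 1196/9 ≈ 132.8889, Q = 449/3 ≈ 149.6667.
%Δp = (132.8889 − 147) / 147 × 100 = -9.60%.

-9.60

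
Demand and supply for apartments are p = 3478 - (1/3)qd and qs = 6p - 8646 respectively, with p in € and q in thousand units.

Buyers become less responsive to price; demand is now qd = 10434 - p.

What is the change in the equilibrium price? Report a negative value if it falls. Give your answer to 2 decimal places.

Solve the original market: 10434 - 3p = 6p - 8646, hence p = 2120 and q = 4074.
The new curves are qd = 10434 - p (demand) and qs = 6p - 8646 (supply).
Setting them equal: 10434 - p = 6p - 8646 → 19080 = 7p, so p = 19080/7 ≈ 2725.7143 and q = 53958/7 ≈ 7708.2857.
Δp = 2725.7143 − 2120 = +605.71.

+605.71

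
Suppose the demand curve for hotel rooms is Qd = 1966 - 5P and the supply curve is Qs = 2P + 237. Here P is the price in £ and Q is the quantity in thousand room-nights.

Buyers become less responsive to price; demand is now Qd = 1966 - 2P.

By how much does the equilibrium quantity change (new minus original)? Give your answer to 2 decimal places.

Before the shock: 1966 - 5P = 2P + 237 ⇒ 1729 = 7P ⇒ P = 247, Q = 731.
After the shift, demand is Qd = 1966 - 2P and supply is Qs = 2P + 237.
Equate the new curves: 1966 - 2P = 2P + 237, giving 1729 = 4P, P = 432.25, Q = 1101.5.
ΔQ = 1101.5 − 731 = +370.50.

+370.50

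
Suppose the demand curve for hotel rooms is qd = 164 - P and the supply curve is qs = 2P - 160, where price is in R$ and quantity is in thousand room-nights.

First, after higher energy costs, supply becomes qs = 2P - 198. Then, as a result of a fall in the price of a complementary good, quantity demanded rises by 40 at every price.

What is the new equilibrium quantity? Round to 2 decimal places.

70.00

Initially, 164 - P = 2P - 160, so 324 = 3P and P = 108, q = 56.
With the change applied: demand qd = 204 - P, supply qs = 2P - 198.
New equilibrium: 204 - P = 2P - 198 ⇒ 402 = 3P ⇒ P = 134, q = 70.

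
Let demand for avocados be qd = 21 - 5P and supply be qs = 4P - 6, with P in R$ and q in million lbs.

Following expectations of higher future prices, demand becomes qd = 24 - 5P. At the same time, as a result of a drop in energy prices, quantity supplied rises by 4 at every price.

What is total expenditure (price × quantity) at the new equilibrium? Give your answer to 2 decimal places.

Solve the original market: 21 - 5P = 4P - 6, hence P = 3 and q = 6.
With the change applied: demand qd = 24 - 5P, supply qs = 4P - 2.
Setting them equal: 24 - 5P = 4P - 2 → 26 = 9P, so P = 26/9 ≈ 2.8889 and q = 86/9 ≈ 9.5556.
New expenditure = 2.8889 × 9.5556 = 27.60.

27.60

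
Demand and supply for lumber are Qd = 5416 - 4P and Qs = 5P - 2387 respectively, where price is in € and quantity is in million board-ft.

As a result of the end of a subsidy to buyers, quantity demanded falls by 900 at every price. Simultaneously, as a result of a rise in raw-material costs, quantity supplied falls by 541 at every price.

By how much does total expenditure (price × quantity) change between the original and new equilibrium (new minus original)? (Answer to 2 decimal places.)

Solve the original market: 5416 - 4P = 5P - 2387, hence P = 867 and Q = 1948.
The new curves are Qd = 4516 - 4P (demand) and Qs = 5P - 2928 (supply).
Equate the new curves: 4516 - 4P = 5P - 2928, giving 7444 = 9P, P = 7444/9 ≈ 827.1111, Q = 10868/9 ≈ 1207.5556.
Expenditure moves from 867×1948 = 1688916 to 827.1111×1207.5556 = 998782.6173; change = -690133.38.

-690133.38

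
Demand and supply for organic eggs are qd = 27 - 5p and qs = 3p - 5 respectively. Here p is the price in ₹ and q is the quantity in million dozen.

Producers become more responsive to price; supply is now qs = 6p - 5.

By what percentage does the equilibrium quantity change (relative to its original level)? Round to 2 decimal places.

+77.92

Initially, 27 - 5p = 3p - 5, so 32 = 8p and p = 4, q = 7.
The new curves are qd = 27 - 5p (demand) and qs = 6p - 5 (supply).
Equate the new curves: 27 - 5p = 6p - 5, giving 32 = 11p, p = 32/11 ≈ 2.9091, q = 137/11 ≈ 12.4545.
%Δq = (12.4545 − 7) / 7 × 100 = +77.92%.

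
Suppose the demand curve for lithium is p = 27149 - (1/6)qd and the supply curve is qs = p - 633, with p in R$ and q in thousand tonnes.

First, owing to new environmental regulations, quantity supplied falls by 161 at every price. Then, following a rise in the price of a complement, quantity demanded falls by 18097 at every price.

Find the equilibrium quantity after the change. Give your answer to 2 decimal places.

Before the shock: 162894 - 6p = p - 633 ⇒ 163527 = 7p ⇒ p = 23361, q = 22728.
After the shift, demand is qd = 144797 - 6p and supply is qs = p - 794.
Setting them equal: 144797 - 6p = p - 794 → 145591 = 7p, so p = 145591/7 ≈ 20798.7143 and q = 140033/7 ≈ 20004.7143.

20004.71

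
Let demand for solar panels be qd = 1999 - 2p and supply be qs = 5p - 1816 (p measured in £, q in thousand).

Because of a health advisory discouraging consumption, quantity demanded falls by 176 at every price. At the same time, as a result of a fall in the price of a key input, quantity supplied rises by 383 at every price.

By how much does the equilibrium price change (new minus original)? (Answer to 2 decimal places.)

Solve the original market: 1999 - 2p = 5p - 1816, hence p = 545 and q = 909.
The shock moves the curves to qd = 1823 - 2p and qs = 5p - 1433.
Equate the new curves: 1823 - 2p = 5p - 1433, giving 3256 = 7p, p = 3256/7 ≈ 465.1429, q = 6249/7 ≈ 892.7143.
Δp = 465.1429 − 545 = -79.86.

-79.86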